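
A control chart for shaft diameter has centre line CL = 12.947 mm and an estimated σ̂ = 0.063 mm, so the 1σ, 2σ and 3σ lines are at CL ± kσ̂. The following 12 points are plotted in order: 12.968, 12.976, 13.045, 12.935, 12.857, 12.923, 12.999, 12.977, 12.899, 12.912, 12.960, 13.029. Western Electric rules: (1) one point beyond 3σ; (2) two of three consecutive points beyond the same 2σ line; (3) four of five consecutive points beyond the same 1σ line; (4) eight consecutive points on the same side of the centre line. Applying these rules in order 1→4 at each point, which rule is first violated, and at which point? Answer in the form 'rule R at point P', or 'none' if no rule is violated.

Zone of each point (C = within 1σ̂, B = 1σ̂–2σ̂, A = 2σ̂–3σ̂, * = beyond 3σ̂; sign = side of CL): 1:+C, 2:+C, 3:+B, 4:-C, 5:-B, 6:-C, 7:+C, 8:+C, 9:-C, 10:-C, 11:+C, 12:+B
No rule fires across all 12 points.

none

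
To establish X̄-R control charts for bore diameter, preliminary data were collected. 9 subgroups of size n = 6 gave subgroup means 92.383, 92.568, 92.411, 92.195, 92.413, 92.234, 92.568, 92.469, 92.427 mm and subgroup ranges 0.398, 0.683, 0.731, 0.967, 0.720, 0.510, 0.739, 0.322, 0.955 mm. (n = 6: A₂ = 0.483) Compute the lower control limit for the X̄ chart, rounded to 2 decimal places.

X̄̄ = (92.383 + 92.568 + 92.411 + 92.195 + 92.413 + 92.234 + 92.568 + 92.469 + 92.427) / 9 = 831.6680 / 9 = 92.4076
R̄ = (0.398 + 0.683 + 0.731 + 0.967 + 0.720 + 0.510 + 0.739 + 0.322 + 0.955) / 9 = 6.0250 / 9 = 0.6694
LCL = X̄̄ − A₂·R̄ = 92.4076 − 0.483 × 0.6694 = 92.0842

92.08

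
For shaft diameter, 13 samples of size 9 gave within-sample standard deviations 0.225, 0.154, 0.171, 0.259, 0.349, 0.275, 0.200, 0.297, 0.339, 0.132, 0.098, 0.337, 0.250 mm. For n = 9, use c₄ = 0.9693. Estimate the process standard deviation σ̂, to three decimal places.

s̄ = (0.225 + 0.154 + 0.171 + 0.259 + 0.349 + 0.275 + 0.200 + 0.297 + 0.339 + 0.132 + 0.098 + 0.337 + 0.250) / 13 = 0.2374
σ̂ = s̄ / c₄ = 0.2374 / 0.9693 = 0.2449

0.245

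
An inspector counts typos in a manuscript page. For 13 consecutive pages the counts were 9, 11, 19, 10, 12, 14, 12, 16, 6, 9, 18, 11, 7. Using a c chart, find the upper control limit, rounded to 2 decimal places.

22.17

c̄ = (9 + 11 + 19 + 10 + 12 + 14 + 12 + 16 + 6 + 9 + 18 + 11 + 7) / 13 = 154 / 13 = 11.8462
UCL = c̄ + 3√c̄ = 11.8462 + 3 × √11.8462 = 11.8462 + 3 × 3.4418 = 22.1716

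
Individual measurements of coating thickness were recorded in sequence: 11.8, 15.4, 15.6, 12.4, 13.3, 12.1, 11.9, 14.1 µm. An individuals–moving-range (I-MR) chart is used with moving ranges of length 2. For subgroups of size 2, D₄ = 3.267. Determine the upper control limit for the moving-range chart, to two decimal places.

5.37

Moving ranges: 3.6, 0.2, 3.2, 0.9, 1.2, 0.2, 2.2; M̄R̄ = 11.5000 / 7 = 1.6429
UCL_MR = D₄·M̄R̄ = 3.267 × 1.6429 = 5.3672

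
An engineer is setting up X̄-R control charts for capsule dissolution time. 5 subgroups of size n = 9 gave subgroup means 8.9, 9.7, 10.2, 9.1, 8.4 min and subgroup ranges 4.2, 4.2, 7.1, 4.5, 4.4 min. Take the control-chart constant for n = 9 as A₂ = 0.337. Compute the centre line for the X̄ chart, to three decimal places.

9.260

X̄̄ = (8.9 + 9.7 + 10.2 + 9.1 + 8.4) / 5 = 46.3000 / 5 = 9.2600
CL = X̄̄ = 9.2600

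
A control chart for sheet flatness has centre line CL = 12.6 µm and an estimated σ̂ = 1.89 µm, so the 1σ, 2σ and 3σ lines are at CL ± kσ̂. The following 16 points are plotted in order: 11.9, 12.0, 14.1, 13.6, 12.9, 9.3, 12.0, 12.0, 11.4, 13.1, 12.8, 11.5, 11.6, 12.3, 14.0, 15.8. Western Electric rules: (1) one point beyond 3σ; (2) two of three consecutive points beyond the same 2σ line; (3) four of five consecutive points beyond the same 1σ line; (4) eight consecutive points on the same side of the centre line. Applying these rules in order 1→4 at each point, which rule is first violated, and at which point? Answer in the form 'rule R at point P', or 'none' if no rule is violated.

Zone of each point (C = within 1σ̂, B = 1σ̂–2σ̂, A = 2σ̂–3σ̂, * = beyond 3σ̂; sign = side of CL): 1:-C, 2:-C, 3:+C, 4:+C, 5:+C, 6:-B, 7:-C, 8:-C, 9:-C, 10:+C, 11:+C, 12:-C, 13:-C, 14:-C, 15:+C, 16:+B
No rule fires across all 16 points.

none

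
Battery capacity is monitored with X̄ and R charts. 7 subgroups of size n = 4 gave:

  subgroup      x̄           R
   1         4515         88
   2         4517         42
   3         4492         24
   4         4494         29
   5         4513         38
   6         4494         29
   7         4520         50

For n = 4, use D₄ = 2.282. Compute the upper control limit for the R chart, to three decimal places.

R̄ = (88 + 42 + 24 + 29 + 38 + 29 + 50) / 7 = 300.0000 / 7 = 42.8571
UCL_R = D₄·R̄ = 2.282 × 42.8571 = 97.8000

97.800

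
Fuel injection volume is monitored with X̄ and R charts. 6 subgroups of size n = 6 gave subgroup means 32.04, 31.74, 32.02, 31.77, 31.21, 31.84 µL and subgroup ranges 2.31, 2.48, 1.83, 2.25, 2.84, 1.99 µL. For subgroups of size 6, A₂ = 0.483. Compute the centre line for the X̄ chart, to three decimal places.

31.770

X̄̄ = (32.04 + 31.74 + 32.02 + 31.77 + 31.21 + 31.84) / 6 = 190.6200 / 6 = 31.7700
CL = X̄̄ = 31.7700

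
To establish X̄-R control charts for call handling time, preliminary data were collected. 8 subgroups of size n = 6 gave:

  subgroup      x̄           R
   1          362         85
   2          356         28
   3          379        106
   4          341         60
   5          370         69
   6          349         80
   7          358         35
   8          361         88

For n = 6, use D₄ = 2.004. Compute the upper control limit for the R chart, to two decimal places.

138.03

R̄ = (85 + 28 + 106 + 60 + 69 + 80 + 35 + 88) / 8 = 551.0000 / 8 = 68.8750
UCL_R = D₄·R̄ = 2.004 × 68.8750 = 138.0255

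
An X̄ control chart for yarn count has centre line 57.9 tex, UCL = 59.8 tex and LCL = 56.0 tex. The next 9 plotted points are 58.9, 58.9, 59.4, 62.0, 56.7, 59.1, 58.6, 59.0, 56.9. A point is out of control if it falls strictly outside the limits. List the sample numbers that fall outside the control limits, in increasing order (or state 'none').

Compare each point to [56.0, 59.8]: sample 4 = 62.0 > UCL.

4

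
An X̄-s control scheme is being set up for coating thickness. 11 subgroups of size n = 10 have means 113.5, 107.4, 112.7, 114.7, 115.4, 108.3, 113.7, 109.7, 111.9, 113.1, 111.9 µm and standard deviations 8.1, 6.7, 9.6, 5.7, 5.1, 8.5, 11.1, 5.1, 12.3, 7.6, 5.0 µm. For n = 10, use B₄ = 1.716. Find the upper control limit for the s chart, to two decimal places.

13.23

s̄ = (8.1 + 6.7 + 9.6 + 5.7 + 5.1 + 8.5 + 11.1 + 5.1 + 12.3 + 7.6 + 5.0) / 11 = 7.7091
UCL_s = B₄·s̄ = 1.716 × 7.7091 = 13.2288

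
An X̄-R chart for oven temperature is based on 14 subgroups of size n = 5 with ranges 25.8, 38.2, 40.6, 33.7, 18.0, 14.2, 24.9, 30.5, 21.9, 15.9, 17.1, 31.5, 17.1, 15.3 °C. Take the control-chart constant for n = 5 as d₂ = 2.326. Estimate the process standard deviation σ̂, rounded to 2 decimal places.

10.59

R̄ = (25.8 + 38.2 + 40.6 + 33.7 + 18.0 + 14.2 + 24.9 + 30.5 + 21.9 + 15.9 + 17.1 + 31.5 + 17.1 + 15.3) / 14 = 24.6214
σ̂ = R̄ / d₂ = 24.6214 / 2.326 = 10.5853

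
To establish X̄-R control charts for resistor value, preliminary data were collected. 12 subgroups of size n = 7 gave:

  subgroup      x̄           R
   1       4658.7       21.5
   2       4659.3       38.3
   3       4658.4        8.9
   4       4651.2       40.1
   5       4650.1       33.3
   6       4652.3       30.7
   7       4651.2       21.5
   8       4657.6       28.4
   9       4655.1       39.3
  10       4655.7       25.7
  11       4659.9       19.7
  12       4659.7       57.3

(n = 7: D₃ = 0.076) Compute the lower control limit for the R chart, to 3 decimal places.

2.310

R̄ = (21.5 + 38.3 + 8.9 + 40.1 + 33.3 + 30.7 + 21.5 + 28.4 + 39.3 + 25.7 + 19.7 + 57.3) / 12 = 364.7000 / 12 = 30.3917
LCL_R = D₃·R̄ = 0.076 × 30.3917 = 2.3098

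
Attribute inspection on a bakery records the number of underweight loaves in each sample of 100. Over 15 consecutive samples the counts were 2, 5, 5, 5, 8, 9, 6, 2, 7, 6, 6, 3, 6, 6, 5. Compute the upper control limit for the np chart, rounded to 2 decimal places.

p̄ = Σdᵢ / (k·n) = 81 / (15 × 100) = 0.05400
UCL = np̄ + 3·√(np̄(1−p̄)) = 5.4000 + 3 × √(5.4000×0.94600) = 5.4000 + 3 × 2.2602 = 12.1805

12.18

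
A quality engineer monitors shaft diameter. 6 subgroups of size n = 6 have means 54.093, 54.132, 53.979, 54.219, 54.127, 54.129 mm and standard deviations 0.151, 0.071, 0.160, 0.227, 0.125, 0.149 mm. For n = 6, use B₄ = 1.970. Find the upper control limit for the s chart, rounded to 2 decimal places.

s̄ = (0.151 + 0.071 + 0.160 + 0.227 + 0.125 + 0.149) / 6 = 0.1472
UCL_s = B₄·s̄ = 1.970 × 0.1472 = 0.2899

0.29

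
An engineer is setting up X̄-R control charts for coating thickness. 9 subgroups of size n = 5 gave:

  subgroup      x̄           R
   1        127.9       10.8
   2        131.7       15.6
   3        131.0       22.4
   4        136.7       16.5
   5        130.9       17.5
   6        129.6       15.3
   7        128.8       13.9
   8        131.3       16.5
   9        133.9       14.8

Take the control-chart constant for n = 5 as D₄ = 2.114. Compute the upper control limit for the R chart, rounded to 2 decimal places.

33.66

R̄ = (10.8 + 15.6 + 22.4 + 16.5 + 17.5 + 15.3 + 13.9 + 16.5 + 14.8) / 9 = 143.3000 / 9 = 15.9222
UCL_R = D₄·R̄ = 2.114 × 15.9222 = 33.6596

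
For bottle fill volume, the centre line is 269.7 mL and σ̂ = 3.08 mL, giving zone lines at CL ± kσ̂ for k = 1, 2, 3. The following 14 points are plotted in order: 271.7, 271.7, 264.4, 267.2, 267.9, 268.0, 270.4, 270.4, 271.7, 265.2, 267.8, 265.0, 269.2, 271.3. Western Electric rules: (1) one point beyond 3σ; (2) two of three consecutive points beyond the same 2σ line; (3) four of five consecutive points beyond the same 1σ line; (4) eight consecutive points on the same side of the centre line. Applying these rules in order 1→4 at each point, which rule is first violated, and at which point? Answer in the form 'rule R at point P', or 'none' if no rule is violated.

Zone of each point (C = within 1σ̂, B = 1σ̂–2σ̂, A = 2σ̂–3σ̂, * = beyond 3σ̂; sign = side of CL): 1:+C, 2:+C, 3:-B, 4:-C, 5:-C, 6:-C, 7:+C, 8:+C, 9:+C, 10:-B, 11:-C, 12:-B, 13:-C, 14:+C
No rule fires across all 14 points.

none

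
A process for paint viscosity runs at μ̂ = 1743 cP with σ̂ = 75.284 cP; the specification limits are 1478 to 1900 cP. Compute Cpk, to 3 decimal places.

0.695

Cpu = (USL − μ̂) / (3σ̂) = (1900 − 1743) / (3 × 75.284) = 0.6951; Cpl = (μ̂ − LSL) / (3σ̂) = (1743 − 1478) / (3 × 75.284) = 1.1733; Cpk = min(Cpu, Cpl) = 0.6951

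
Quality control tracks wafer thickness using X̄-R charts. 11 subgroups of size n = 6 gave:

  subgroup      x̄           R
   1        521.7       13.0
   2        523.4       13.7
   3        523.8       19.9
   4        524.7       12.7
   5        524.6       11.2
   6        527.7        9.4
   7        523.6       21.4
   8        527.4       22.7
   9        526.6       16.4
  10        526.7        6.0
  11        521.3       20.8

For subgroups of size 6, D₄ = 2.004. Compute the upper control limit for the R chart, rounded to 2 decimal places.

R̄ = (13.0 + 13.7 + 19.9 + 12.7 + 11.2 + 9.4 + 21.4 + 22.7 + 16.4 + 6.0 + 20.8) / 11 = 167.2000 / 11 = 15.2000
UCL_R = D₄·R̄ = 2.004 × 15.2000 = 30.4608

30.46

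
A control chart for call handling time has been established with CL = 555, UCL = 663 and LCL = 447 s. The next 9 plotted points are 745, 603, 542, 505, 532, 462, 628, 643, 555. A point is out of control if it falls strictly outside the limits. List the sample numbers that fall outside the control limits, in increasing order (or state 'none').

1

Compare each point to [447, 663]: sample 1 = 745 > UCL.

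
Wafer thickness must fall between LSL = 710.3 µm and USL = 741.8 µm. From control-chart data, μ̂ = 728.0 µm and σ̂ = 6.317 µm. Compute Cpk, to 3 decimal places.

0.728

Cpu = (USL − μ̂) / (3σ̂) = (741.8 − 728.0) / (3 × 6.317) = 0.7282; Cpl = (μ̂ − LSL) / (3σ̂) = (728.0 − 710.3) / (3 × 6.317) = 0.9340; Cpk = min(Cpu, Cpl) = 0.7282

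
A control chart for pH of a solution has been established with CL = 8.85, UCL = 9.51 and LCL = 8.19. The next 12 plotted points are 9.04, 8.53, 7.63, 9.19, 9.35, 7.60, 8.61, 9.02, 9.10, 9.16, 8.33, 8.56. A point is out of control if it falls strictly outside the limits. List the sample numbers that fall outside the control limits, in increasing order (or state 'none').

3, 6

Compare each point to [8.19, 9.51]: sample 3 = 7.63 < LCL; sample 6 = 7.60 < LCL.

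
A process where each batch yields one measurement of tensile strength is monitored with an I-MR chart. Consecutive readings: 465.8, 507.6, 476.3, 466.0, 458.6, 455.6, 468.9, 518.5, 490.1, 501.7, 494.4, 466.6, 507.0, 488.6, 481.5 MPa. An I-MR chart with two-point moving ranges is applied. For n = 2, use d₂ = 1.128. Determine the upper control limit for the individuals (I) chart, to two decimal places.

X̄ = (465.8 + 507.6 + 476.3 + 466.0 + 458.6 + 455.6 + 468.9 + 518.5 + 490.1 + 501.7 + 494.4 + 466.6 + 507.0 + 488.6 + 481.5) / 15 = 483.1467
Moving ranges: 41.8, 31.3, 10.3, 7.4, 3.0, 13.3, 49.6, 28.4, 11.6, 7.3, 27.8, 40.4, 18.4, 7.1; M̄R̄ = 297.7000 / 14 = 21.2643
UCL = X̄ + 3·M̄R̄/d₂ = 483.1467 + 3 × 21.2643 / 1.128 = 539.7006

539.70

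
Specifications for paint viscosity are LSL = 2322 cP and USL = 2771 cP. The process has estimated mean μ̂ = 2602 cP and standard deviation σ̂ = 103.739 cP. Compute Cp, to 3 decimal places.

Cp = (USL − LSL) / (6σ̂) = (2771 − 2322) / (6 × 103.739) = 449.0000 / 622.4340 = 0.7214

0.721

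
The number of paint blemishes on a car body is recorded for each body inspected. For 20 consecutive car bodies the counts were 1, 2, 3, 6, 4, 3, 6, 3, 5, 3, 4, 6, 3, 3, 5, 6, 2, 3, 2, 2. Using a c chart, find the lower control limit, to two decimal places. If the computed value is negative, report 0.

c̄ = (1 + 2 + 3 + 6 + 4 + 3 + 6 + 3 + 5 + 3 + 4 + 6 + 3 + 3 + 5 + 6 + 2 + 3 + 2 + 2) / 20 = 72 / 20 = 3.6000
LCL = c̄ − 3√c̄ = 3.6000 − 3 × 1.8974 = -2.0921 → 0 (cannot be negative)

0.00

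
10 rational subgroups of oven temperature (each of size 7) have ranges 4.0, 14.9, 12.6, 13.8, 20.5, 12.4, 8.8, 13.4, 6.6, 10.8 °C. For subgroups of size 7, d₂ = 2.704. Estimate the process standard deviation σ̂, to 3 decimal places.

4.357

R̄ = (4.0 + 14.9 + 12.6 + 13.8 + 20.5 + 12.4 + 8.8 + 13.4 + 6.6 + 10.8) / 10 = 11.7800
σ̂ = R̄ / d₂ = 11.7800 / 2.704 = 4.3565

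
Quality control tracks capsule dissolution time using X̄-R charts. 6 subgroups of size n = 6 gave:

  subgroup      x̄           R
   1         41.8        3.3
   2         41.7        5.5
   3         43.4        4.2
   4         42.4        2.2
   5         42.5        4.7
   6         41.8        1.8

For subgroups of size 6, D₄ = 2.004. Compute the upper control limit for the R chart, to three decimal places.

R̄ = (3.3 + 5.5 + 4.2 + 2.2 + 4.7 + 1.8) / 6 = 21.7000 / 6 = 3.6167
UCL_R = D₄·R̄ = 2.004 × 3.6167 = 7.2478

7.248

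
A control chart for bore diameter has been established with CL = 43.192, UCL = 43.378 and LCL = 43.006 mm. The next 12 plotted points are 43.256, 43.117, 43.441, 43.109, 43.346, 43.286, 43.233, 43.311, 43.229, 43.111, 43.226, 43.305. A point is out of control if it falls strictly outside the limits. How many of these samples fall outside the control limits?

Compare each point to [43.006, 43.378]: sample 3 = 43.441 > UCL.

1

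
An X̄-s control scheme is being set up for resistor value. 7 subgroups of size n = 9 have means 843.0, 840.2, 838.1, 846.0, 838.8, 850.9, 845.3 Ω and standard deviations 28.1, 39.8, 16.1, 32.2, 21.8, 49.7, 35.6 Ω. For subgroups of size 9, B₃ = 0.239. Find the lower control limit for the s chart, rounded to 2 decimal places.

7.62

s̄ = (28.1 + 39.8 + 16.1 + 32.2 + 21.8 + 49.7 + 35.6) / 7 = 31.9000
LCL_s = B₃·s̄ = 0.239 × 31.9000 = 7.6241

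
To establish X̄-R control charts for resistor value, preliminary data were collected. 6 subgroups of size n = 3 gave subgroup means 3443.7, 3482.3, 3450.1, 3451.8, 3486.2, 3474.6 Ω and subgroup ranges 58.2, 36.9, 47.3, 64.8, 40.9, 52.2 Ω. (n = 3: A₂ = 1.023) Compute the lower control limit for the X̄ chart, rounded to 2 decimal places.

X̄̄ = (3443.7 + 3482.3 + 3450.1 + 3451.8 + 3486.2 + 3474.6) / 6 = 20788.7000 / 6 = 3464.7833
R̄ = (58.2 + 36.9 + 47.3 + 64.8 + 40.9 + 52.2) / 6 = 300.3000 / 6 = 50.0500
LCL = X̄̄ − A₂·R̄ = 3464.7833 − 1.023 × 50.0500 = 3413.5822

3413.58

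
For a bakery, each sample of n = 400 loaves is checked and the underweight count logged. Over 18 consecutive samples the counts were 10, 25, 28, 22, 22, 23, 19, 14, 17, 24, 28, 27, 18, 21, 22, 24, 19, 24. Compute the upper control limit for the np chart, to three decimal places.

p̄ = Σdᵢ / (k·n) = 387 / (18 × 400) = 0.05375
UCL = np̄ + 3·√(np̄(1−p̄)) = 21.5000 + 3 × √(21.5000×0.94625) = 21.5000 + 3 × 4.5105 = 35.0314

35.031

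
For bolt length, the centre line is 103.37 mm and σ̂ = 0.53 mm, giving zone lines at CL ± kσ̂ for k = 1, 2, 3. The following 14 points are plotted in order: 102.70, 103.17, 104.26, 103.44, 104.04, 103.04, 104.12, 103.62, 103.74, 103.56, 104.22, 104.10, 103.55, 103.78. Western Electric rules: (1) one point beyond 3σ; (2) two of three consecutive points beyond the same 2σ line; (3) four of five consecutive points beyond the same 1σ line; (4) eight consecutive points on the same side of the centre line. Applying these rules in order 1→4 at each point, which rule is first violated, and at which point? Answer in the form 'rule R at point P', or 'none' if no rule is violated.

rule 4 at point 14

Zone of each point (C = within 1σ̂, B = 1σ̂–2σ̂, A = 2σ̂–3σ̂, * = beyond 3σ̂; sign = side of CL): 1:-B, 2:-C, 3:+B, 4:+C, 5:+B, 6:-C, 7:+B, 8:+C, 9:+C, 10:+C, 11:+B, 12:+B, 13:+C, 14:+C
Rule 4 (eight consecutive points on the same side of the centre line) is satisfied at point 14.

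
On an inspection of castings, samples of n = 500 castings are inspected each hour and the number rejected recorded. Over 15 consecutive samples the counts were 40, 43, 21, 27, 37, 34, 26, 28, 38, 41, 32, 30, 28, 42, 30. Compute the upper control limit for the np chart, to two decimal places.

p̄ = Σdᵢ / (k·n) = 497 / (15 × 500) = 0.06627
UCL = np̄ + 3·√(np̄(1−p̄)) = 33.1333 + 3 × √(33.1333×0.93373) = 33.1333 + 3 × 5.5622 = 49.8198

49.82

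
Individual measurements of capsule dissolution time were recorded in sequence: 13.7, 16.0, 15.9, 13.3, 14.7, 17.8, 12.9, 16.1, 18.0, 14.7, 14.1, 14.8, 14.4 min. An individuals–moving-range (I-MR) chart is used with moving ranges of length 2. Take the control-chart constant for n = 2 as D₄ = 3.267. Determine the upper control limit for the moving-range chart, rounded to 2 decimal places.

Moving ranges: 2.3, 0.1, 2.6, 1.4, 3.1, 4.9, 3.2, 1.9, 3.3, 0.6, 0.7, 0.4; M̄R̄ = 24.5000 / 12 = 2.0417
UCL_MR = D₄·M̄R̄ = 3.267 × 2.0417 = 6.6701

6.67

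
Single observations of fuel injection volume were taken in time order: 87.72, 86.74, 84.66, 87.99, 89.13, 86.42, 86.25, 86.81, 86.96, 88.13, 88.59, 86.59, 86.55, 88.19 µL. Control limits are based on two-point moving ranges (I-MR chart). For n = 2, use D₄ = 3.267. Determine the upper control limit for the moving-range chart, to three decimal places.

Moving ranges: 0.98, 2.08, 3.33, 1.14, 2.71, 0.17, 0.56, 0.15, 1.17, 0.46, 2.00, 0.04, 1.64; M̄R̄ = 16.4300 / 13 = 1.2638
UCL_MR = D₄·M̄R̄ = 3.267 × 1.2638 = 4.1290

4.129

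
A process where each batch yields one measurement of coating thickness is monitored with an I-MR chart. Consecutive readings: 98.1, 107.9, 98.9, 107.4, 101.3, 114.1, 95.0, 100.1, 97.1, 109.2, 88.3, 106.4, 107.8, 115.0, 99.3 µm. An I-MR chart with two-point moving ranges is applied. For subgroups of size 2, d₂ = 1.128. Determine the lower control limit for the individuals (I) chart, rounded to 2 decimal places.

74.79

X̄ = (98.1 + 107.9 + 98.9 + 107.4 + 101.3 + 114.1 + 95.0 + 100.1 + 97.1 + 109.2 + 88.3 + 106.4 + 107.8 + 115.0 + 99.3) / 15 = 103.0600
Moving ranges: 9.8, 9.0, 8.5, 6.1, 12.8, 19.1, 5.1, 3.0, 12.1, 20.9, 18.1, 1.4, 7.2, 15.7; M̄R̄ = 148.8000 / 14 = 10.6286
LCL = X̄ − 3·M̄R̄/d₂ = 103.0600 − 3 × 10.6286 / 1.128 = 74.7925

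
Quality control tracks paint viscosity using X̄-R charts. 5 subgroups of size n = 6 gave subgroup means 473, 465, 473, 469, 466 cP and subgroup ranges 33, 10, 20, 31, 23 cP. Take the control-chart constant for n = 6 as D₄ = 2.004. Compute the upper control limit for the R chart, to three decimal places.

46.894

R̄ = (33 + 10 + 20 + 31 + 23) / 5 = 117.0000 / 5 = 23.4000
UCL_R = D₄·R̄ = 2.004 × 23.4000 = 46.8936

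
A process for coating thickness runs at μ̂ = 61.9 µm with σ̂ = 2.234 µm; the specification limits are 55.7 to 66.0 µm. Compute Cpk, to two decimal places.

Cpu = (USL − μ̂) / (3σ̂) = (66.0 − 61.9) / (3 × 2.234) = 0.6118; Cpl = (μ̂ − LSL) / (3σ̂) = (61.9 − 55.7) / (3 × 2.234) = 0.9251; Cpk = min(Cpu, Cpl) = 0.6118

0.61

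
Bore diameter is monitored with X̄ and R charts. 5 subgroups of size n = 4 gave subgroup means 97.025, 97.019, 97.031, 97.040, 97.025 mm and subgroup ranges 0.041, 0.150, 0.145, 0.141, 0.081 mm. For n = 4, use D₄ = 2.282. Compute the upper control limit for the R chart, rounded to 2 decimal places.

0.25

R̄ = (0.041 + 0.150 + 0.145 + 0.141 + 0.081) / 5 = 0.5580 / 5 = 0.1116
UCL_R = D₄·R̄ = 2.282 × 0.1116 = 0.2547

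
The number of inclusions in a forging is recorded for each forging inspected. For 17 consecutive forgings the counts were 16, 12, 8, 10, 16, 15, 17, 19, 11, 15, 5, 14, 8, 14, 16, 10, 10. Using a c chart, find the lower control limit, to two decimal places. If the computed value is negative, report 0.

2.01

c̄ = (16 + 12 + 8 + 10 + 16 + 15 + 17 + 19 + 11 + 15 + 5 + 14 + 8 + 14 + 16 + 10 + 10) / 17 = 216 / 17 = 12.7059
LCL = c̄ − 3√c̄ = 12.7059 − 3 × 3.5645 = 2.0123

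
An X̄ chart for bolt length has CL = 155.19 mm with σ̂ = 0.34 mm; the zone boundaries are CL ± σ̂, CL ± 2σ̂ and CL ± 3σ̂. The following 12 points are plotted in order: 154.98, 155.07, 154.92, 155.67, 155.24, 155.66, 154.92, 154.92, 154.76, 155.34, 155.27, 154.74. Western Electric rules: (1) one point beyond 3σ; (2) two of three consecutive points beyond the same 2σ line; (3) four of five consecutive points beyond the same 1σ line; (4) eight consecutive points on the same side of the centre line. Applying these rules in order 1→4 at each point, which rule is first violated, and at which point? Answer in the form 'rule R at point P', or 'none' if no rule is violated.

Zone of each point (C = within 1σ̂, B = 1σ̂–2σ̂, A = 2σ̂–3σ̂, * = beyond 3σ̂; sign = side of CL): 1:-C, 2:-C, 3:-C, 4:+B, 5:+C, 6:+B, 7:-C, 8:-C, 9:-B, 10:+C, 11:+C, 12:-B
No rule fires across all 12 points.

none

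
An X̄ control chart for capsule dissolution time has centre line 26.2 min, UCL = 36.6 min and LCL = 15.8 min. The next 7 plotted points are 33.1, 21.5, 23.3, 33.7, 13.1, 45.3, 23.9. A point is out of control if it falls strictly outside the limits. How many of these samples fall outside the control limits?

Compare each point to [15.8, 36.6]: sample 5 = 13.1 < LCL; sample 6 = 45.3 > UCL.

2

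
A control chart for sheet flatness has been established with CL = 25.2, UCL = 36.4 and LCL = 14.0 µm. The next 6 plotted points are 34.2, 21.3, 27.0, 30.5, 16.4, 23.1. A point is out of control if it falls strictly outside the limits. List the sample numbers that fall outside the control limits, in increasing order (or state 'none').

none

All 6 points lie within [14.0, 36.4].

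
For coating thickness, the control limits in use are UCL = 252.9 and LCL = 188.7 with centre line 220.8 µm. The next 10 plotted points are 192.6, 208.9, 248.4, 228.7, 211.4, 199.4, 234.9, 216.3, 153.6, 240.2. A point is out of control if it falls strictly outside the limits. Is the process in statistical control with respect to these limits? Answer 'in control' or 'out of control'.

out of control

Compare each point to [188.7, 252.9]: sample 9 = 153.6 < LCL.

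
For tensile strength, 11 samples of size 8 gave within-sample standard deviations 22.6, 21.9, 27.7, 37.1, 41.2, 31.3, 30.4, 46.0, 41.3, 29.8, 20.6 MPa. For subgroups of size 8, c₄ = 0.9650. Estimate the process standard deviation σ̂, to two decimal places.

s̄ = (22.6 + 21.9 + 27.7 + 37.1 + 41.2 + 31.3 + 30.4 + 46.0 + 41.3 + 29.8 + 20.6) / 11 = 31.8091
σ̂ = s̄ / c₄ = 31.8091 / 0.9650 = 32.9628

32.96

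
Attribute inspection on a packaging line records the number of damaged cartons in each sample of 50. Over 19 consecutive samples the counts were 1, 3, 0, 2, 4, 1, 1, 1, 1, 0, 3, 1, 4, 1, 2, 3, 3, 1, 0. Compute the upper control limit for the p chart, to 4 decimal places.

0.1102

p̄ = Σdᵢ / (k·n) = 32 / (19 × 50) = 0.03368
UCL = p̄ + 3·√(p̄(1−p̄)/n) = 0.03368 + 3 × √(0.03368×0.96632/50) = 0.03368 + 3 × 0.02551 = 0.11023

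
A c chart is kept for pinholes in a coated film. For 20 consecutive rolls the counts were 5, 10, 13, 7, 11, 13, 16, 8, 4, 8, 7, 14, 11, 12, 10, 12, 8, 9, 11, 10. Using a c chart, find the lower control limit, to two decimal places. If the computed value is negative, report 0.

0.49

c̄ = (5 + 10 + 13 + 7 + 11 + 13 + 16 + 8 + 4 + 8 + 7 + 14 + 11 + 12 + 10 + 12 + 8 + 9 + 11 + 10) / 20 = 199 / 20 = 9.9500
LCL = c̄ − 3√c̄ = 9.9500 − 3 × 3.1544 = 0.4869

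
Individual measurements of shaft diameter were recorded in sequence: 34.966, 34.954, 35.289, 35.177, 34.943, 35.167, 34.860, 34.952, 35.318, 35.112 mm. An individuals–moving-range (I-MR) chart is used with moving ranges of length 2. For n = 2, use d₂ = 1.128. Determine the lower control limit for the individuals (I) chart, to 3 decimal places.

X̄ = (34.966 + 34.954 + 35.289 + 35.177 + 34.943 + 35.167 + 34.860 + 34.952 + 35.318 + 35.112) / 10 = 35.0738
Moving ranges: 0.012, 0.335, 0.112, 0.234, 0.224, 0.307, 0.092, 0.366, 0.206; M̄R̄ = 1.8880 / 9 = 0.2098
LCL = X̄ − 3·M̄R̄/d₂ = 35.0738 − 3 × 0.2098 / 1.128 = 34.5159

34.516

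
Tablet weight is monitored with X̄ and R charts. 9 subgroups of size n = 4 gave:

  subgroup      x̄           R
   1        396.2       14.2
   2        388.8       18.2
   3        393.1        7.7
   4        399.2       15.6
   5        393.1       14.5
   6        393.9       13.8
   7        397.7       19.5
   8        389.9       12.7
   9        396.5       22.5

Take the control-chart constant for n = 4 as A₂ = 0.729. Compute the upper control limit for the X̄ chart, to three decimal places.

X̄̄ = (396.2 + 388.8 + 393.1 + 399.2 + 393.1 + 393.9 + 397.7 + 389.9 + 396.5) / 9 = 3548.4000 / 9 = 394.2667
R̄ = (14.2 + 18.2 + 7.7 + 15.6 + 14.5 + 13.8 + 19.5 + 12.7 + 22.5) / 9 = 138.7000 / 9 = 15.4111
UCL = X̄̄ + A₂·R̄ = 394.2667 + 0.729 × 15.4111 = 405.5014

405.501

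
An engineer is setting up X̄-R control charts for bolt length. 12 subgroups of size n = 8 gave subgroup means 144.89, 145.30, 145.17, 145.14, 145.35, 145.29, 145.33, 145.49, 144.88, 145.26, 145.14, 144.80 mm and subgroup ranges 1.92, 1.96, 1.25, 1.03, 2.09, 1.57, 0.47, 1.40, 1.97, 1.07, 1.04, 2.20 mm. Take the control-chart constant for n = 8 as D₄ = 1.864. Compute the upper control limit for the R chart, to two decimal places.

R̄ = (1.92 + 1.96 + 1.25 + 1.03 + 2.09 + 1.57 + 0.47 + 1.40 + 1.97 + 1.07 + 1.04 + 2.20) / 12 = 17.9700 / 12 = 1.4975
UCL_R = D₄·R̄ = 1.864 × 1.4975 = 2.7913

2.79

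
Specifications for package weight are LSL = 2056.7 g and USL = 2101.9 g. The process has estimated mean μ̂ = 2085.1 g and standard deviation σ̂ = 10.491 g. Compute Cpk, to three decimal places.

0.534

Cpu = (USL − μ̂) / (3σ̂) = (2101.9 − 2085.1) / (3 × 10.491) = 0.5338; Cpl = (μ̂ − LSL) / (3σ̂) = (2085.1 − 2056.7) / (3 × 10.491) = 0.9024; Cpk = min(Cpu, Cpl) = 0.5338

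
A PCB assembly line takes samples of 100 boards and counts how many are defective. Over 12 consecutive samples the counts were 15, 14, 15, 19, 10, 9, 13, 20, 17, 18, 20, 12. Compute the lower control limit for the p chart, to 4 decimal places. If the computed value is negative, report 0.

0.0441

p̄ = Σdᵢ / (k·n) = 182 / (12 × 100) = 0.15167
LCL = p̄ − 3·√(p̄(1−p̄)/n) = 0.15167 − 3 × 0.03587 = 0.04406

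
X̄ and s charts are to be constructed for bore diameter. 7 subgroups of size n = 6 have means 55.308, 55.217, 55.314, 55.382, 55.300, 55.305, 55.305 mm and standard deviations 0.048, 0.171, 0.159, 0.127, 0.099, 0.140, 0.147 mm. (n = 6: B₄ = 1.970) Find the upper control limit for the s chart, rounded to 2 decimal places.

s̄ = (0.048 + 0.171 + 0.159 + 0.127 + 0.099 + 0.140 + 0.147) / 7 = 0.1273
UCL_s = B₄·s̄ = 1.970 × 0.1273 = 0.2508

0.25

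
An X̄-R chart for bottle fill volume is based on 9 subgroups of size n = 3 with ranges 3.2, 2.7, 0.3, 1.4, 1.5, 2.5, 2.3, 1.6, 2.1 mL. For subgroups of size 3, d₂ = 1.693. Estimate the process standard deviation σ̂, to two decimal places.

R̄ = (3.2 + 2.7 + 0.3 + 1.4 + 1.5 + 2.5 + 2.3 + 1.6 + 2.1) / 9 = 1.9556
σ̂ = R̄ / d₂ = 1.9556 / 1.693 = 1.1551

1.16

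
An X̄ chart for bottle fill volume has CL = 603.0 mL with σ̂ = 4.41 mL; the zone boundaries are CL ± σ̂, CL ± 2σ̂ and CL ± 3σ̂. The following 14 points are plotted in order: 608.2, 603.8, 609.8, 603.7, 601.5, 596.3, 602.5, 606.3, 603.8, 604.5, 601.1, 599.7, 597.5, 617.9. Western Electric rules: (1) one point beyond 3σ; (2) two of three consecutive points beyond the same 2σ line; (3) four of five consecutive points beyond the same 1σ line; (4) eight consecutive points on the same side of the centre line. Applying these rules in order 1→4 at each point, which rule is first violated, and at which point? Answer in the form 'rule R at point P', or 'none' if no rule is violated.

Zone of each point (C = within 1σ̂, B = 1σ̂–2σ̂, A = 2σ̂–3σ̂, * = beyond 3σ̂; sign = side of CL): 1:+B, 2:+C, 3:+B, 4:+C, 5:-C, 6:-B, 7:-C, 8:+C, 9:+C, 10:+C, 11:-C, 12:-C, 13:-B, 14:+*
Rule 1 (one point beyond the 3σ limits) is satisfied at point 14.

rule 1 at point 14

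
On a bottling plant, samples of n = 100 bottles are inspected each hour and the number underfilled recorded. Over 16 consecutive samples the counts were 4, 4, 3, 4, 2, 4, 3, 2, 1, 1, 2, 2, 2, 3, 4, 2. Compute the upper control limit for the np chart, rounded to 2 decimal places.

p̄ = Σdᵢ / (k·n) = 43 / (16 × 100) = 0.02687
UCL = np̄ + 3·√(np̄(1−p̄)) = 2.6875 + 3 × √(2.6875×0.97313) = 2.6875 + 3 × 1.6172 = 7.5390

7.54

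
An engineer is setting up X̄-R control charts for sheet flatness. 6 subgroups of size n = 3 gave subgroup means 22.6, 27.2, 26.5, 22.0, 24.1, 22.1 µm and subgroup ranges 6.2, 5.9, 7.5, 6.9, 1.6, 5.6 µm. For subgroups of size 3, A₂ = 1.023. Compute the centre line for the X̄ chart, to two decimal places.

24.08

X̄̄ = (22.6 + 27.2 + 26.5 + 22.0 + 24.1 + 22.1) / 6 = 144.5000 / 6 = 24.0833
CL = X̄̄ = 24.0833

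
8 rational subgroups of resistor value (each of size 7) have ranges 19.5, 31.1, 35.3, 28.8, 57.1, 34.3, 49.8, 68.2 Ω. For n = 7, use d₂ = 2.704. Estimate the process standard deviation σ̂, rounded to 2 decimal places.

14.98

R̄ = (19.5 + 31.1 + 35.3 + 28.8 + 57.1 + 34.3 + 49.8 + 68.2) / 8 = 40.5125
σ̂ = R̄ / d₂ = 40.5125 / 2.704 = 14.9824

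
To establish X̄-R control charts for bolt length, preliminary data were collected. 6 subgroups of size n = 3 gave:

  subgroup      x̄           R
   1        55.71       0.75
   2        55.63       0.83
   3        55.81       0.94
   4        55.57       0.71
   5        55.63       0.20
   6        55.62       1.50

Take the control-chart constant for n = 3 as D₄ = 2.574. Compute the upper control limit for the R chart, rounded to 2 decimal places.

2.11

R̄ = (0.75 + 0.83 + 0.94 + 0.71 + 0.20 + 1.50) / 6 = 4.9300 / 6 = 0.8217
UCL_R = D₄·R̄ = 2.574 × 0.8217 = 2.1150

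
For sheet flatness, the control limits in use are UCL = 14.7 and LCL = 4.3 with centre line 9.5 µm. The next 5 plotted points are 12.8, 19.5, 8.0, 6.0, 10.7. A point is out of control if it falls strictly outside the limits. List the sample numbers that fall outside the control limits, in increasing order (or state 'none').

2

Compare each point to [4.3, 14.7]: sample 2 = 19.5 > UCL.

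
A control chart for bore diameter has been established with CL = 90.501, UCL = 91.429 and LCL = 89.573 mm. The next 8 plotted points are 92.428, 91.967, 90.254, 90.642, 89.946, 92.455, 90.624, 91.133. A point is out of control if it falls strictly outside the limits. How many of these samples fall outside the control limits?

3

Compare each point to [89.573, 91.429]: sample 1 = 92.428 > UCL; sample 2 = 91.967 > UCL; sample 6 = 92.455 > UCL.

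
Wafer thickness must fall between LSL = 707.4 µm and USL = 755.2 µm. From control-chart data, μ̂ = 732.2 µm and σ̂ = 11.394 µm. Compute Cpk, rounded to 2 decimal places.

0.67

Cpu = (USL − μ̂) / (3σ̂) = (755.2 − 732.2) / (3 × 11.394) = 0.6729; Cpl = (μ̂ − LSL) / (3σ̂) = (732.2 − 707.4) / (3 × 11.394) = 0.7255; Cpk = min(Cpu, Cpl) = 0.6729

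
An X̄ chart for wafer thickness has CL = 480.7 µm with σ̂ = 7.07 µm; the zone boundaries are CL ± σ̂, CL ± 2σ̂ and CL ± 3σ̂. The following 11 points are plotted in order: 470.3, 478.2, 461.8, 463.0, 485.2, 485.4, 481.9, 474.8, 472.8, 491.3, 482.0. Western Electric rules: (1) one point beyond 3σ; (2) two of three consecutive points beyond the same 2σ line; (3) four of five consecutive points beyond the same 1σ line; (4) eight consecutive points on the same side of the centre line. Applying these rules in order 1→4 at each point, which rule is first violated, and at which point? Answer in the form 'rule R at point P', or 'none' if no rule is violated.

rule 2 at point 4

Zone of each point (C = within 1σ̂, B = 1σ̂–2σ̂, A = 2σ̂–3σ̂, * = beyond 3σ̂; sign = side of CL): 1:-B, 2:-C, 3:-A, 4:-A, 5:+C, 6:+C, 7:+C, 8:-C, 9:-B, 10:+B, 11:+C
Rule 2 (two of three consecutive points beyond the same 2σ limit) is satisfied at point 4.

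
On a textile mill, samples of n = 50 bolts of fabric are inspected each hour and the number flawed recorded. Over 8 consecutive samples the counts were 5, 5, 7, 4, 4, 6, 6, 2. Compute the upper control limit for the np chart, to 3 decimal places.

p̄ = Σdᵢ / (k·n) = 39 / (8 × 50) = 0.09750
UCL = np̄ + 3·√(np̄(1−p̄)) = 4.8750 + 3 × √(4.8750×0.90250) = 4.8750 + 3 × 2.0975 = 11.1676

11.168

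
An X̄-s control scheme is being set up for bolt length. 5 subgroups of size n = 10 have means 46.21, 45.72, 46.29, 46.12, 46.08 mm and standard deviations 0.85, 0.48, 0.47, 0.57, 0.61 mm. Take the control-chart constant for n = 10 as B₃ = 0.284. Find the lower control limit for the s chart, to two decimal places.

0.17

s̄ = (0.85 + 0.48 + 0.47 + 0.57 + 0.61) / 5 = 0.5960
LCL_s = B₃·s̄ = 0.284 × 0.5960 = 0.1693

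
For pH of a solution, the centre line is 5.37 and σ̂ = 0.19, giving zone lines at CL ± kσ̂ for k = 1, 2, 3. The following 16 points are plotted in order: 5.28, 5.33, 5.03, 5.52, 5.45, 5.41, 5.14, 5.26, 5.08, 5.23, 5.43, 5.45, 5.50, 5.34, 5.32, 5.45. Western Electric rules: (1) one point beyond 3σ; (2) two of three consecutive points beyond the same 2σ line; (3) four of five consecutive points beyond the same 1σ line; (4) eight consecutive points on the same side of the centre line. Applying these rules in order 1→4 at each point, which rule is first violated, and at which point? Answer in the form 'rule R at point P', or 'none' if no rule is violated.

none

Zone of each point (C = within 1σ̂, B = 1σ̂–2σ̂, A = 2σ̂–3σ̂, * = beyond 3σ̂; sign = side of CL): 1:-C, 2:-C, 3:-B, 4:+C, 5:+C, 6:+C, 7:-B, 8:-C, 9:-B, 10:-C, 11:+C, 12:+C, 13:+C, 14:-C, 15:-C, 16:+C
No rule fires across all 16 points.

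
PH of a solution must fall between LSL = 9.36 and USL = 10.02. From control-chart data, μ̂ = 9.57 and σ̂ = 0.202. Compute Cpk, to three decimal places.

Cpu = (USL − μ̂) / (3σ̂) = (10.02 − 9.57) / (3 × 0.202) = 0.7426; Cpl = (μ̂ − LSL) / (3σ̂) = (9.57 − 9.36) / (3 × 0.202) = 0.3465; Cpk = min(Cpu, Cpl) = 0.3465

0.347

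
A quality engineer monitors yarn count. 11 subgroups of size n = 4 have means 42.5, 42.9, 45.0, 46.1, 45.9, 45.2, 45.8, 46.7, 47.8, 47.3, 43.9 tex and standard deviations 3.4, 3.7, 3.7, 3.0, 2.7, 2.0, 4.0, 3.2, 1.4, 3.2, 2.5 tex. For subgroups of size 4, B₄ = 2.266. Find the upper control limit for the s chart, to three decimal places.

s̄ = (3.4 + 3.7 + 3.7 + 3.0 + 2.7 + 2.0 + 4.0 + 3.2 + 1.4 + 3.2 + 2.5) / 11 = 2.9818
UCL_s = B₄·s̄ = 2.266 × 2.9818 = 6.7568

6.757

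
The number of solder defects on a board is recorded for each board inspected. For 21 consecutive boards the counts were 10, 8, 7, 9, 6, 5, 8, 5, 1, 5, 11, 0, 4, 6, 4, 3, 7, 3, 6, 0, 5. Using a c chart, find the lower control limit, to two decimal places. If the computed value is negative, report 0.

0.00

c̄ = (10 + 8 + 7 + 9 + 6 + 5 + 8 + 5 + 1 + 5 + 11 + 0 + 4 + 6 + 4 + 3 + 7 + 3 + 6 + 0 + 5) / 21 = 113 / 21 = 5.3810
LCL = c̄ − 3√c̄ = 5.3810 − 3 × 2.3197 = -1.5781 → 0 (cannot be negative)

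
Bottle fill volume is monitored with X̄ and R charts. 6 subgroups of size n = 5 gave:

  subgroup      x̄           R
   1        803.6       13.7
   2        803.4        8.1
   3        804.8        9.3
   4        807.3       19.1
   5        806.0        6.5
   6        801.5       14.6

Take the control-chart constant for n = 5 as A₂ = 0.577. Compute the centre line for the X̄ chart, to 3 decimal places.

X̄̄ = (803.6 + 803.4 + 804.8 + 807.3 + 806.0 + 801.5) / 6 = 4826.6000 / 6 = 804.4333
CL = X̄̄ = 804.4333

804.433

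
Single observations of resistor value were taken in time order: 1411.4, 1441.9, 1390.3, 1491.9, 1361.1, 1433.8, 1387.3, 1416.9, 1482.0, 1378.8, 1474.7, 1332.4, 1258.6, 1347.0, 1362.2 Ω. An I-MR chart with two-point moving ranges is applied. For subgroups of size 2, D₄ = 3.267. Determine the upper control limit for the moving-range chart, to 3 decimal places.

Moving ranges: 30.5, 51.6, 101.6, 130.8, 72.7, 46.5, 29.6, 65.1, 103.2, 95.9, 142.3, 73.8, 88.4, 15.2; M̄R̄ = 1047.2000 / 14 = 74.8000
UCL_MR = D₄·M̄R̄ = 3.267 × 74.8000 = 244.3716

244.372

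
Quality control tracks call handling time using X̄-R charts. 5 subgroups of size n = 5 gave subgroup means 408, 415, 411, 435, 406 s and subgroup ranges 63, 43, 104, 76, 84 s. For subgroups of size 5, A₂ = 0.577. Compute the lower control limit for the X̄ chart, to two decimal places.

X̄̄ = (408 + 415 + 411 + 435 + 406) / 5 = 2075.0000 / 5 = 415.0000
R̄ = (63 + 43 + 104 + 76 + 84) / 5 = 370.0000 / 5 = 74.0000
LCL = X̄̄ − A₂·R̄ = 415.0000 − 0.577 × 74.0000 = 372.3020

372.30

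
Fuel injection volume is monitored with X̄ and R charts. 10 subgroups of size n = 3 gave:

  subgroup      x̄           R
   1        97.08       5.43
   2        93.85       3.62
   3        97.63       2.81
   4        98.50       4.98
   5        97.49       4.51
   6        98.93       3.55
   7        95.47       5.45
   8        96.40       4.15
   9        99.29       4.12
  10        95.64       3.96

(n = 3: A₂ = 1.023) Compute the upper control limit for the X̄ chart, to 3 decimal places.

101.384

X̄̄ = (97.08 + 93.85 + 97.63 + 98.50 + 97.49 + 98.93 + 95.47 + 96.40 + 99.29 + 95.64) / 10 = 970.2800 / 10 = 97.0280
R̄ = (5.43 + 3.62 + 2.81 + 4.98 + 4.51 + 3.55 + 5.45 + 4.15 + 4.12 + 3.96) / 10 = 42.5800 / 10 = 4.2580
UCL = X̄̄ + A₂·R̄ = 97.0280 + 1.023 × 4.2580 = 101.3839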